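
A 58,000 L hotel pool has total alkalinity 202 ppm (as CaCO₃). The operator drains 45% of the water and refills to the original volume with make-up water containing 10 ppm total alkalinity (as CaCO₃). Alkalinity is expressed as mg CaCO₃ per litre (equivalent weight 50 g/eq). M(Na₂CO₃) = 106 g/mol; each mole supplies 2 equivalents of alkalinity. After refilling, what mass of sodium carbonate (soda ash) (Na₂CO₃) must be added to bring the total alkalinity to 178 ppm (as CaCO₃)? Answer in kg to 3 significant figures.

3.84 kg

After draining 45% and refilling: 202 × 0.55 + 10 × 0.45 = 115.6 ppm.
Deficit to target: 178 − 115.6 = 62.4 mg/L.
As CaCO₃: 62.4 mg/L × 58,000 L = 3619 g; ÷ 50 g/eq ÷ 2 = 36.19 mol Na₂CO₃.
Mass: 36.19 × 106 = 3836 g.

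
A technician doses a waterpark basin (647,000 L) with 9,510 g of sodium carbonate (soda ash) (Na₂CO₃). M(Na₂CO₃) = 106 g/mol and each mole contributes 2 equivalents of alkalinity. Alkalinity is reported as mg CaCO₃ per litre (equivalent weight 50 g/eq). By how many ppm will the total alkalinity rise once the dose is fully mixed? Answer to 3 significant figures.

Moles of Na₂CO₃: 9,510 g ÷ 106 g/mol = 89.72 mol → 179.4 eq of alkalinity.
As CaCO₃: 179.4 eq × 50 g/eq = 8972 g.
Rise: 8972 g / 647,000 L × 1000 = 13.87 mg/L.

13.9 ppm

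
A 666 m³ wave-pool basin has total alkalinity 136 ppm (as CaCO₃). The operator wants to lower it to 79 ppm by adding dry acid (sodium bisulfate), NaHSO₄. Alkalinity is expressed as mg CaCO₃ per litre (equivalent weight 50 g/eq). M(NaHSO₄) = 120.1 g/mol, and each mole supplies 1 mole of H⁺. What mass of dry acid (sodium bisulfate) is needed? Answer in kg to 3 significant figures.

Volume: 666 m³ = 666,000 L.
Alkalinity to neutralize: (136 − 79) = 57 mg/L as CaCO₃ × 666,000 L = 37,960 g as CaCO₃.
Equivalents of H⁺ required: 37,960 ÷ 50 g/eq = 759.2 eq = 759.2 mol NaHSO₄.
Mass of NaHSO₄: 759.2 × 120.1 = 91,180 g.

91.2 kg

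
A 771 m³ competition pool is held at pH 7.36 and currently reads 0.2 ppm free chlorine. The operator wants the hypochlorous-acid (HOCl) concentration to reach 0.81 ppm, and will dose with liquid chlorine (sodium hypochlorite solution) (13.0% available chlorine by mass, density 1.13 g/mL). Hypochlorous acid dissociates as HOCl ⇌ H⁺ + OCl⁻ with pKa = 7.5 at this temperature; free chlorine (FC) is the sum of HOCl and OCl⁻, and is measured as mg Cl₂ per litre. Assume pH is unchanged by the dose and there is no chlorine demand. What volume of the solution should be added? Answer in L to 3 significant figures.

Volume: 771 m³ = 771,000 L.
[OCl⁻]/[HOCl] = 10^(pH − pKa) = 10^(7.36 − 7.5) = 0.7244; fraction as HOCl = 1/(1 + 0.7244) = 0.5799.
Free chlorine required for 0.81 ppm HOCl: 0.81 / 0.5799 = 1.397 ppm.
FC to add: 1.397 − 0.2 = 1.197 mg/L as Cl₂.
Cl₂ equivalent: 1.197 mg/L × 771,000 L = 922.7 g.
Product at 13.0% available Cl: 922.7 / 0.13 = 7098 g.
Volume: 7098 g ÷ 1.13 g/mL = 6281 mL.

6.28 L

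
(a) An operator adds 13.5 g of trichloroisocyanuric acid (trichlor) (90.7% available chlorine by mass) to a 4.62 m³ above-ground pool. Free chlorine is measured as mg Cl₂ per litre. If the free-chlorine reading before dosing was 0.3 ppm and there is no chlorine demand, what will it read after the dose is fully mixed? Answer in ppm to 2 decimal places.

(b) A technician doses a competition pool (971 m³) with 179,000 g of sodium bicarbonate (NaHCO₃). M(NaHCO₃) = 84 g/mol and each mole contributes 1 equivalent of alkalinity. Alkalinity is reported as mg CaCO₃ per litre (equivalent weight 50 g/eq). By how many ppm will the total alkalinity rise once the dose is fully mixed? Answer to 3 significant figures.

(a) Volume: 4.62 m³ = 4,620 L.
(a) Available chlorine delivered: 13.5 g × 0.907 = 12.24 g as Cl₂.
(a) Concentration rise: 12.24 g / 4,620 L = 2.65 mg/L = 2.65 ppm.
(a) Final FC: 0.3 + 2.65 = 2.95 ppm.

(b) Volume: 971 m³ = 971,000 L.
(b) Moles of NaHCO₃: 179,000 g ÷ 84 g/mol = 2131 mol → 2131 eq of alkalinity.
(b) As CaCO₃: 2131 eq × 50 g/eq = 106,500 g.
(b) Rise: 106,500 g / 971,000 L × 1000 = 109.7 mg/L.

(a) 2.95 ppm; (b) 110 ppm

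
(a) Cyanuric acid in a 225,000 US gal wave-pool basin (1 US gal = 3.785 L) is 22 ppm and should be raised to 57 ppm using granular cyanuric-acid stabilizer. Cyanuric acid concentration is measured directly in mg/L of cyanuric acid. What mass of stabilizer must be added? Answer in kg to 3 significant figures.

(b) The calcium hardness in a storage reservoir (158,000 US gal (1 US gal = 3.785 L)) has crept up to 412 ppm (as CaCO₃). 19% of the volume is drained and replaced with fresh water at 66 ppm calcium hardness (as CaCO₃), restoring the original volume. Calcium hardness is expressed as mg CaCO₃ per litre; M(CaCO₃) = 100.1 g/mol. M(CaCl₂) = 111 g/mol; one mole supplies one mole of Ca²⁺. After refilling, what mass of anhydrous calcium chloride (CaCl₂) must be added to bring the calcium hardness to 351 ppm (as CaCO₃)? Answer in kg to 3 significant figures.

(a) 29.8 kg; (b) 3.14 kg

(a) Volume: 225,000 US gal × 3.785 L/gal = 851,625 L.
(a) CYA to add: (57 − 22) = 35 mg/L × 851,625 L = 29,810 g cyanuric acid.

(b) Volume: 158,000 US gal × 3.785 L/gal = 598,030 L.
(b) After draining 19% and refilling: 412 × 0.81 + 66 × 0.19 = 346.26 ppm.
(b) Deficit to target: 351 − 346.26 = 4.74 mg/L.
(b) As CaCO₃: 4.74 mg/L × 598,030 L = 2835 g; ÷ 100.1 = 28.32 mol Ca²⁺.
(b) Mass: 28.32 × 111 = 3143 g.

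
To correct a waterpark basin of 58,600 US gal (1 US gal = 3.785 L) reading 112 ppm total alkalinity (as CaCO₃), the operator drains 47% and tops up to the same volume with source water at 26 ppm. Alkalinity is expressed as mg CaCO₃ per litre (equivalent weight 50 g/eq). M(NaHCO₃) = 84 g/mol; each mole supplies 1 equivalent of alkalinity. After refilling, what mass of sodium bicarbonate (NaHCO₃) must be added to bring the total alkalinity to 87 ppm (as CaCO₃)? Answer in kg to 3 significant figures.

Volume: 58,600 US gal × 3.785 L/gal = 221,801 L.
After draining 47% and refilling: 112 × 0.53 + 26 × 0.47 = 71.58 ppm.
Deficit to target: 87 − 71.58 = 15.42 mg/L.
As CaCO₃: 15.42 mg/L × 221,801 L = 3420 g; ÷ 50 g/eq ÷ 1 = 68.4 mol NaHCO₃.
Mass: 68.4 × 84 = 5746 g.

5.75 kg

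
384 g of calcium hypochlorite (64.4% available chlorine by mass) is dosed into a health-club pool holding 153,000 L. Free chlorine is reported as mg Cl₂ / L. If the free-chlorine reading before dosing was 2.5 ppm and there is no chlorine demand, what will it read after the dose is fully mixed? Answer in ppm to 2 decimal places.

Available chlorine delivered: 384 g × 0.644 = 247.3 g as Cl₂.
Concentration rise: 247.3 g / 153,000 L = 1.616 mg/L = 1.62 ppm.
Final FC: 2.5 + 1.62 = 4.12 ppm.

4.12 ppm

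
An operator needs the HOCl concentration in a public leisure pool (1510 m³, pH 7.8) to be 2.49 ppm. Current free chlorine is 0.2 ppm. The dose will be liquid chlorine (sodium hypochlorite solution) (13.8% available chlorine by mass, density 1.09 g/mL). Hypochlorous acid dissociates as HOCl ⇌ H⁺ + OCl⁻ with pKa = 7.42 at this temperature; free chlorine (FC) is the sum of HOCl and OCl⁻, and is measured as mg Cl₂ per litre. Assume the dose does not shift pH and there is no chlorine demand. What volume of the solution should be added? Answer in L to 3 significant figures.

82.9 L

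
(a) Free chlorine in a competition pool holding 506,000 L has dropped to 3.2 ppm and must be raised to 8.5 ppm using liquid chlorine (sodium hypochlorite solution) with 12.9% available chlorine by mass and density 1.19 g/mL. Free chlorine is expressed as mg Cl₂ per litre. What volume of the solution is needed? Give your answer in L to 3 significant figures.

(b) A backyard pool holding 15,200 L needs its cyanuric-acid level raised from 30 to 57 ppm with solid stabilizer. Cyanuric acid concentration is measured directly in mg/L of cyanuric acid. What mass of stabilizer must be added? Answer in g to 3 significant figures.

(a) 17.5 L; (b) 410 g

(a) Chlorine deficit: 8.5 − 3.2 = 5.3 ppm = 5.3 mg/L as Cl₂.
(a) Cl₂ equivalent needed: 5.3 mg/L × 506,000 L = 2,682,000 mg = 2682 g.
(a) Product at 12.9% available chlorine: 2682 / 0.129 = 20,790 g.
(a) Volume at density 1.19 g/mL: 20,790 g ÷ 1.19 g/mL = 17,470 mL.

(b) CYA to add: (57 − 30) = 27 mg/L × 15,200 L = 410.4 g cyanuric acid.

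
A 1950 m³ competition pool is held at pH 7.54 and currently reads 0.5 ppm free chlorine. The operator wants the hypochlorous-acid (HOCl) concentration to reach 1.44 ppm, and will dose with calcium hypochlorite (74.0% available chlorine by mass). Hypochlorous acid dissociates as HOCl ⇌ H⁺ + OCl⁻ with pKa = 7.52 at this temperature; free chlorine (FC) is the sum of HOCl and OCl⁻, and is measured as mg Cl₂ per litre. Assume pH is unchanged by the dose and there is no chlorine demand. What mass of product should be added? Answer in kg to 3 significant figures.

Volume: 1950 m³ = 1,950,000 L.
[OCl⁻]/[HOCl] = 10^(pH − pKa) = 10^(7.54 − 7.52) = 1.047; fraction as HOCl = 1/(1 + 1.047) = 0.4885.
Free chlorine required for 1.44 ppm HOCl: 1.44 / 0.4885 = 2.948 ppm.
FC to add: 2.948 − 0.5 = 2.448 mg/L as Cl₂.
Cl₂ equivalent: 2.448 mg/L × 1,950,000 L = 4773 g.
Product at 74.0% available Cl: 4773 / 0.74 = 6450 g.

6.45 kg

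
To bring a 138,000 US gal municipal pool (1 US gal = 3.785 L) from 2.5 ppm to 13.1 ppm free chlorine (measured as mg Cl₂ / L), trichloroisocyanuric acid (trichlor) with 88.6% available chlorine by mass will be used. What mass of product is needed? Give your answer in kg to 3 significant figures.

6.25 kg

Volume: 138,000 US gal × 3.785 L/gal = 522,330 L.
Chlorine deficit: 13.1 − 2.5 = 10.6 ppm = 10.6 mg/L as Cl₂.
Cl₂ equivalent needed: 10.6 mg/L × 522,330 L = 5,537,000 mg = 5537 g.
Product at 88.6% available chlorine: 5537 / 0.886 = 6249 g.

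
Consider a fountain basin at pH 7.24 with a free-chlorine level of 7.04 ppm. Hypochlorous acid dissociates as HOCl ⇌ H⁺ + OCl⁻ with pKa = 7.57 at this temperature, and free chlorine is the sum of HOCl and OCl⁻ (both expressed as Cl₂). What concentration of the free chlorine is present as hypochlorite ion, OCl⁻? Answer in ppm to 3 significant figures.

2.24 ppm

[OCl⁻]/[HOCl] = 10^(pH − pKa) = 10^(7.24 − 7.57) = 10^-0.33 = 0.4677.
Fraction as HOCl = 1 / (1 + 0.4677) = 0.6813.
OCl⁻ = (1 − 0.6813) × 7.04 ppm = 2.243 ppm.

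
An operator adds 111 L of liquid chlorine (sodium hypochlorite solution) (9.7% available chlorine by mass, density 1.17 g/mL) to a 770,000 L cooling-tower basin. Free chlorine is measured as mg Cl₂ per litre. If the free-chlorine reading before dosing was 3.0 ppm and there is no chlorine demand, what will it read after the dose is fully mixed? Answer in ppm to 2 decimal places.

19.36 ppm

Mass of solution: 111 L × 1000 mL/L × 1.17 g/mL = 129,900 g.
Available chlorine delivered: 129,900 g × 0.097 = 12,600 g as Cl₂.
Concentration rise: 12,600 g / 770,000 L = 16.36 mg/L = 16.36 ppm.
Final FC: 3.0 + 16.36 = 19.36 ppm.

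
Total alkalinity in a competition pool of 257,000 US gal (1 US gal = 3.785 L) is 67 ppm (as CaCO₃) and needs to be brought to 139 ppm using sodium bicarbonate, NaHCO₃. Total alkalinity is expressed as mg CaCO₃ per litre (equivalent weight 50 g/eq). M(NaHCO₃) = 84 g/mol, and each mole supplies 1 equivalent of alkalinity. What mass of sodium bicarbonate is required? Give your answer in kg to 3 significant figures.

118 kg

Volume: 257,000 US gal × 3.785 L/gal = 972,745 L.
Alkalinity to add: (139 − 67) = 72 mg/L as CaCO₃ × 972,745 L = 70,040 g as CaCO₃.
Equivalents: 70,040 g ÷ 50 g/eq = 1401 eq.
NaHCO₃ supplies 1 eq per mole → 1401 mol.
Mass: 1401 mol × 84 g/mol = 117,700 g.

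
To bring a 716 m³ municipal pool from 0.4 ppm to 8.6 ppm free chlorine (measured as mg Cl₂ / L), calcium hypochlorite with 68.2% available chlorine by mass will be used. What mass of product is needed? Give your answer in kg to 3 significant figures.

8.61 kg

Volume: 716 m³ = 716,000 L.
Chlorine deficit: 8.6 − 0.4 = 8.2 ppm = 8.2 mg/L as Cl₂.
Cl₂ equivalent needed: 8.2 mg/L × 716,000 L = 5,871,000 mg = 5871 g.
Product at 68.2% available chlorine: 5871 / 0.682 = 8609 g.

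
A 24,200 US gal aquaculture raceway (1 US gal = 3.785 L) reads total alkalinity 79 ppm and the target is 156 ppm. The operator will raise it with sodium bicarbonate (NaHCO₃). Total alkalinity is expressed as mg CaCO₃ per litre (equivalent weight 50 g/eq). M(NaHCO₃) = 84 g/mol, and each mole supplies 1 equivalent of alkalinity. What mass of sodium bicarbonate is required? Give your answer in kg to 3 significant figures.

Volume: 24,200 US gal × 3.785 L/gal = 91,597 L.
Alkalinity to add: (156 − 79) = 77 mg/L as CaCO₃ × 91,597 L = 7053 g as CaCO₃.
Equivalents: 7053 g ÷ 50 g/eq = 141.1 eq.
NaHCO₃ supplies 1 eq per mole → 141.1 mol.
Mass: 141.1 mol × 84 g/mol = 11,850 g.

11.8 kg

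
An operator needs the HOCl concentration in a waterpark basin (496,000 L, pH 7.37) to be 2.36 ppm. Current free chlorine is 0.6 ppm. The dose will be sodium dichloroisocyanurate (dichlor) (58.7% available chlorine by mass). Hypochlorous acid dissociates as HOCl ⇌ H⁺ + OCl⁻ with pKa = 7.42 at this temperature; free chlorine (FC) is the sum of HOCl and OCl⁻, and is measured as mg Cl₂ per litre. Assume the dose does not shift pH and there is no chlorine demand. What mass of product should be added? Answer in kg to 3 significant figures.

[OCl⁻]/[HOCl] = 10^(pH − pKa) = 10^(7.37 − 7.42) = 0.8913; fraction as HOCl = 1/(1 + 0.8913) = 0.5288.
Free chlorine required for 2.36 ppm HOCl: 2.36 / 0.5288 = 4.463 ppm.
FC to add: 4.463 − 0.6 = 3.863 mg/L as Cl₂.
Cl₂ equivalent: 3.863 mg/L × 496,000 L = 1916 g.
Product at 58.7% available Cl: 1916 / 0.587 = 3264 g.

3.26 kg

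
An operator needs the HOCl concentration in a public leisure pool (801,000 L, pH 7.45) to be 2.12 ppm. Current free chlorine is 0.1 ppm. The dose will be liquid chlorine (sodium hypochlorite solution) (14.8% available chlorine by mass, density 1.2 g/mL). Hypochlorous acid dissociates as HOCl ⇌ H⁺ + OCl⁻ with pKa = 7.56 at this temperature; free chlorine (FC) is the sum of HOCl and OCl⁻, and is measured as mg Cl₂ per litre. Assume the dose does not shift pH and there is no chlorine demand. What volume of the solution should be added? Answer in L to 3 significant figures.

16.5 L

[OCl⁻]/[HOCl] = 10^(pH − pKa) = 10^(7.45 − 7.56) = 0.7762; fraction as HOCl = 1/(1 + 0.7762) = 0.563.
Free chlorine required for 2.12 ppm HOCl: 2.12 / 0.563 = 3.766 ppm.
FC to add: 3.766 − 0.1 = 3.666 mg/L as Cl₂.
Cl₂ equivalent: 3.666 mg/L × 801,000 L = 2936 g.
Product at 14.8% available Cl: 2936 / 0.148 = 19,840 g.
Volume: 19,840 g ÷ 1.2 g/mL = 16,530 mL.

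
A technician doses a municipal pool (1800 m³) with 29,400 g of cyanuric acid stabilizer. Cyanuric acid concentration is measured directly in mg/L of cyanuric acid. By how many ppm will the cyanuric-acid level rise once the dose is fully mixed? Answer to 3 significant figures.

16.3 ppm

Volume: 1800 m³ = 1,800,000 L.
Rise: 29,400 g / 1,800,000 L × 1000 = 16.33 mg/L.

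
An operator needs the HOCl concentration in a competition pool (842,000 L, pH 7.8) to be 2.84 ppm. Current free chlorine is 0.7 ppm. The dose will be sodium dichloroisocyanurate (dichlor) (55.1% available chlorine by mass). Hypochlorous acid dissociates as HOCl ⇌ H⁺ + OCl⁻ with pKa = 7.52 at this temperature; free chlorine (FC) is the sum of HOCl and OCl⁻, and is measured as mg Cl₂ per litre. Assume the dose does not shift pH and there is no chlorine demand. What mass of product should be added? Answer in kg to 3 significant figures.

11.5 kg

[OCl⁻]/[HOCl] = 10^(pH − pKa) = 10^(7.8 − 7.52) = 1.905; fraction as HOCl = 1/(1 + 1.905) = 0.3442.
Free chlorine required for 2.84 ppm HOCl: 2.84 / 0.3442 = 8.252 ppm.
FC to add: 8.252 − 0.7 = 7.552 mg/L as Cl₂.
Cl₂ equivalent: 7.552 mg/L × 842,000 L = 6358 g.
Product at 55.1% available Cl: 6358 / 0.551 = 11,540 g.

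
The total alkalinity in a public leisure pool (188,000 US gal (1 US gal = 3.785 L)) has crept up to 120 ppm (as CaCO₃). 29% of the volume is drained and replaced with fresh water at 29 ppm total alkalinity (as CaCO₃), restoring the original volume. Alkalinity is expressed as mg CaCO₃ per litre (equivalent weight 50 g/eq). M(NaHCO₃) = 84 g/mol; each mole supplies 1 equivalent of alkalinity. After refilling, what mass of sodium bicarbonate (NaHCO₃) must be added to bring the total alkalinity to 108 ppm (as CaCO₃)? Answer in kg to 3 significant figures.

Volume: 188,000 US gal × 3.785 L/gal = 711,580 L.
After draining 29% and refilling: 120 × 0.71 + 29 × 0.29 = 93.61 ppm.
Deficit to target: 108 − 93.61 = 14.39 mg/L.
As CaCO₃: 14.39 mg/L × 711,580 L = 10,240 g; ÷ 50 g/eq ÷ 1 = 204.8 mol NaHCO₃.
Mass: 204.8 × 84 = 17,200 g.

17.2 kg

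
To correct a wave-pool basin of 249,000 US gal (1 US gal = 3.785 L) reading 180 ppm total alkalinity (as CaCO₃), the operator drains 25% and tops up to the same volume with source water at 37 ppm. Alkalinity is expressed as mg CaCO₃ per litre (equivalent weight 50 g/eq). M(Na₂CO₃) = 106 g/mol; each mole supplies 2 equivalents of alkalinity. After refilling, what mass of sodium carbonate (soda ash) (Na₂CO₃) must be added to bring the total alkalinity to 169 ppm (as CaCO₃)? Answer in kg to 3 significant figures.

24.7 kg

Volume: 249,000 US gal × 3.785 L/gal = 942,465 L.
After draining 25% and refilling: 180 × 0.75 + 37 × 0.25 = 144.25 ppm.
Deficit to target: 169 − 144.25 = 24.75 mg/L.
As CaCO₃: 24.75 mg/L × 942,465 L = 23,330 g; ÷ 50 g/eq ÷ 2 = 233.3 mol Na₂CO₃.
Mass: 233.3 × 106 = 24,730 g.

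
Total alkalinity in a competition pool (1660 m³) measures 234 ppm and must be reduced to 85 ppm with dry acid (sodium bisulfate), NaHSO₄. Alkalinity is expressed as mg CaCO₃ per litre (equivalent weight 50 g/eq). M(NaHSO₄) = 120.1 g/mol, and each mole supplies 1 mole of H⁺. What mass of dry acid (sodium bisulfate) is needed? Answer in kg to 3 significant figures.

594 kg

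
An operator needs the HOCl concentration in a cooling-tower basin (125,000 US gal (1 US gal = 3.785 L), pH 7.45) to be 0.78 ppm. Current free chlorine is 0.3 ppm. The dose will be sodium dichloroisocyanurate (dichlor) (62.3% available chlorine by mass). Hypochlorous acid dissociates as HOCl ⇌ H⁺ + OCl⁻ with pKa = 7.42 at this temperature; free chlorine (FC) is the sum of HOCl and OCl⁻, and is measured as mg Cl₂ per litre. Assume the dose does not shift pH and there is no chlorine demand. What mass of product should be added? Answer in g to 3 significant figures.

999 g

Volume: 125,000 US gal × 3.785 L/gal = 473,125 L.
[OCl⁻]/[HOCl] = 10^(pH − pKa) = 10^(7.45 − 7.42) = 1.072; fraction as HOCl = 1/(1 + 1.072) = 0.4827.
Free chlorine required for 0.78 ppm HOCl: 0.78 / 0.4827 = 1.616 ppm.
FC to add: 1.616 − 0.3 = 1.316 mg/L as Cl₂.
Cl₂ equivalent: 1.316 mg/L × 473,125 L = 622.5 g.
Product at 62.3% available Cl: 622.5 / 0.623 = 999.2 g.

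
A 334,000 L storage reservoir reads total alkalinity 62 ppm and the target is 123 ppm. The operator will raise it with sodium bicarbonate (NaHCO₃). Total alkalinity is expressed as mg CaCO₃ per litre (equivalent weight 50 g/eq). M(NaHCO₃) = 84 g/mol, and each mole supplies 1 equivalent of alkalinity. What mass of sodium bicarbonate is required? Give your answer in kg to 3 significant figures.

34.2 kg

Alkalinity to add: (123 − 62) = 61 mg/L as CaCO₃ × 334,000 L = 20,370 g as CaCO₃.
Equivalents: 20,370 g ÷ 50 g/eq = 407.5 eq.
NaHCO₃ supplies 1 eq per mole → 407.5 mol.
Mass: 407.5 mol × 84 g/mol = 34,230 g.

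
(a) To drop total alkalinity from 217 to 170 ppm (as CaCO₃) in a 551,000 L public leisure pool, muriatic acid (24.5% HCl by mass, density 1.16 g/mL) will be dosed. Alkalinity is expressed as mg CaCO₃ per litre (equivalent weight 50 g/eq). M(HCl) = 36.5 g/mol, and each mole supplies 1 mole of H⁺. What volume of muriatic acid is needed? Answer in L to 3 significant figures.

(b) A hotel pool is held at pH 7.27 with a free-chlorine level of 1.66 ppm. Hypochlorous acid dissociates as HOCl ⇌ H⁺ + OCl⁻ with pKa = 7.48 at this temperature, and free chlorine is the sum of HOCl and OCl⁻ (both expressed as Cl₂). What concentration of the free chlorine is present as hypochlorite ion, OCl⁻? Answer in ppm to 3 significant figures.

(a) Alkalinity to neutralize: (217 − 170) = 47 mg/L as CaCO₃ × 551,000 L = 25,900 g as CaCO₃.
(a) Equivalents of H⁺ required: 25,900 ÷ 50 g/eq = 517.9 eq = 517.9 mol HCl.
(a) Mass of HCl: 517.9 × 36.5 = 18,900 g.
(a) Mass of 24.5% solution: 18,900 / 0.245 = 77,160 g.
(a) Volume: 77,160 g ÷ 1.16 g/mL = 66,520 mL.

(b) [OCl⁻]/[HOCl] = 10^(pH − pKa) = 10^(7.27 − 7.48) = 10^-0.21 = 0.6166.
(b) Fraction as HOCl = 1 / (1 + 0.6166) = 0.6186.
(b) OCl⁻ = (1 − 0.6186) × 1.66 ppm = 0.6332 ppm.

(a) 66.5 L; (b) 0.633 ppm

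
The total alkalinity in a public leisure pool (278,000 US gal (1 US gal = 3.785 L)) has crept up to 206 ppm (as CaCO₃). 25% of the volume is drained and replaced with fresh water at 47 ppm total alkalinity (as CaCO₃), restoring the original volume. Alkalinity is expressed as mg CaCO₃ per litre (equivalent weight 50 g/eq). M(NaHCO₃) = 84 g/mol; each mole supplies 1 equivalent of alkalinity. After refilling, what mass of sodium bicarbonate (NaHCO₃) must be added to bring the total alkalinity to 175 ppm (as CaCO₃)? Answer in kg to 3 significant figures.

15.5 kg

Volume: 278,000 US gal × 3.785 L/gal = 1,052,230 L.
After draining 25% and refilling: 206 × 0.75 + 47 × 0.25 = 166.25 ppm.
Deficit to target: 175 − 166.25 = 8.75 mg/L.
As CaCO₃: 8.75 mg/L × 1,052,230 L = 9207 g; ÷ 50 g/eq ÷ 1 = 184.1 mol NaHCO₃.
Mass: 184.1 × 84 = 15,470 g.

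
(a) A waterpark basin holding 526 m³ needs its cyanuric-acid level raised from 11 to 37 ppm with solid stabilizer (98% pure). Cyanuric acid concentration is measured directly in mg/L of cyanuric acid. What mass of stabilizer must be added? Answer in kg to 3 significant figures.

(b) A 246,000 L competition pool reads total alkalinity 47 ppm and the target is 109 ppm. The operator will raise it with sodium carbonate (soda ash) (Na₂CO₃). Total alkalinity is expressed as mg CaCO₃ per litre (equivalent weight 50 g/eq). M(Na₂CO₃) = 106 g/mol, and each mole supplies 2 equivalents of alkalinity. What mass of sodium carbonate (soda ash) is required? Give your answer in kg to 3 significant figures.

(a) Volume: 526 m³ = 526,000 L.
(a) CYA to add: (37 − 11) = 26 mg/L × 526,000 L = 13,680 g cyanuric acid.
(a) At 98% purity: 13,680 / 0.98 = 13,960 g product.

(b) Alkalinity to add: (109 − 47) = 62 mg/L as CaCO₃ × 246,000 L = 15,250 g as CaCO₃.
(b) Equivalents: 15,250 g ÷ 50 g/eq = 305 eq.
(b) Each mole of Na₂CO₃ supplies 2 eq, so 305 / 2 = 152.5 mol.
(b) Mass: 152.5 mol × 106 g/mol = 16,170 g.

(a) 14.0 kg; (b) 16.2 kg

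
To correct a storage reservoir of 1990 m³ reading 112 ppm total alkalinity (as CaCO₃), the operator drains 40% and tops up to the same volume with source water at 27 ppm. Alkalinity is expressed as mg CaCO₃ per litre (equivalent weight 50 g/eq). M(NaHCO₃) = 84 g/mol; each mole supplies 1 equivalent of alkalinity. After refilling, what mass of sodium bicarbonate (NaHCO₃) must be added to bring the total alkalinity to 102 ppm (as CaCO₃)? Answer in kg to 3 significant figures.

Volume: 1990 m³ = 1,990,000 L.
After draining 40% and refilling: 112 × 0.60 + 27 × 0.40 = 78 ppm.
Deficit to target: 102 − 78 = 24 mg/L.
As CaCO₃: 24 mg/L × 1,990,000 L = 47,760 g; ÷ 50 g/eq ÷ 1 = 955.2 mol NaHCO₃.
Mass: 955.2 × 84 = 80,240 g.

80.2 kg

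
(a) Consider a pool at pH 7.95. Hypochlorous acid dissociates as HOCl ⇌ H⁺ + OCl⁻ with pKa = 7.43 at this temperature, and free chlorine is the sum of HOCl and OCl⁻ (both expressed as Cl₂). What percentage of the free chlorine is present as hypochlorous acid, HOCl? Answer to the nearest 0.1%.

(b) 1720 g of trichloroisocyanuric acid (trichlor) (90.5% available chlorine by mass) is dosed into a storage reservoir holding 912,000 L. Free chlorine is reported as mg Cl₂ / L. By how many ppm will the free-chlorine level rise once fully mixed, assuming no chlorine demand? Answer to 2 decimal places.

(a) 23.2%; (b) 1.71 ppm

(a) [OCl⁻]/[HOCl] = 10^(pH − pKa) = 10^(7.95 − 7.43) = 10^0.52 = 3.311.
(a) Fraction as HOCl = 1 / (1 + 3.311) = 0.2319.

(b) Available chlorine delivered: 1720 g × 0.905 = 1557 g as Cl₂.
(b) Concentration rise: 1557 g / 912,000 L = 1.707 mg/L = 1.71 ppm.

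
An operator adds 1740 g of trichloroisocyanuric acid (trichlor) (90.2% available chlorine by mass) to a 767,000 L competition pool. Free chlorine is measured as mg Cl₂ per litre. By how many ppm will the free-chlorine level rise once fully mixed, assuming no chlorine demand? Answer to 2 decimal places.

Available chlorine delivered: 1740 g × 0.902 = 1569 g as Cl₂.
Concentration rise: 1569 g / 767,000 L = 2.046 mg/L = 2.05 ppm.

2.05 ppm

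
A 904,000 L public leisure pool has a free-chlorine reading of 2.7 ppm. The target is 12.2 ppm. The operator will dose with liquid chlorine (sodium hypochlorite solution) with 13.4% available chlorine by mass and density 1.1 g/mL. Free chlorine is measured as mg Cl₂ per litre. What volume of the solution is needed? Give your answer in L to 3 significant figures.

Chlorine deficit: 12.2 − 2.7 = 9.5 ppm = 9.5 mg/L as Cl₂.
Cl₂ equivalent needed: 9.5 mg/L × 904,000 L = 8,588,000 mg = 8588 g.
Product at 13.4% available chlorine: 8588 / 0.134 = 64,090 g.
Volume at density 1.1 g/mL: 64,090 g ÷ 1.1 g/mL = 58,260 mL.

58.3 L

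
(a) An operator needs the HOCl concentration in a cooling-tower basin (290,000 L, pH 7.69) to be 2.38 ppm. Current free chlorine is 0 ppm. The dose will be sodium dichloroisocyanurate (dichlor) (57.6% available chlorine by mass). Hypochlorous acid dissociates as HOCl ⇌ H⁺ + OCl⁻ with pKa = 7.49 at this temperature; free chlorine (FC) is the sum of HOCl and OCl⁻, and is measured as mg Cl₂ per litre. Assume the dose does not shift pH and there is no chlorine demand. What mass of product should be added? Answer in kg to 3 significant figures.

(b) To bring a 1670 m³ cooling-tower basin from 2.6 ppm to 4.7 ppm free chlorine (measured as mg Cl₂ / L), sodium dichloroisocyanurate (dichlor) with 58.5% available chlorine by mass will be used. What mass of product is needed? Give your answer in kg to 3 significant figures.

(a) 3.10 kg; (b) 5.99 kg

(a) [OCl⁻]/[HOCl] = 10^(pH − pKa) = 10^(7.69 − 7.49) = 1.585; fraction as HOCl = 1/(1 + 1.585) = 0.3869.
(a) Free chlorine required for 2.38 ppm HOCl: 2.38 / 0.3869 = 6.152 ppm.
(a) FC to add: 6.152 − 0 = 6.152 mg/L as Cl₂.
(a) Cl₂ equivalent: 6.152 mg/L × 290,000 L = 1784 g.
(a) Product at 57.6% available Cl: 1784 / 0.576 = 3097 g.

(b) Volume: 1670 m³ = 1,670,000 L.
(b) Chlorine deficit: 4.7 − 2.6 = 2.1 ppm = 2.1 mg/L as Cl₂.
(b) Cl₂ equivalent needed: 2.1 mg/L × 1,670,000 L = 3,507,000 mg = 3507 g.
(b) Product at 58.5% available chlorine: 3507 / 0.585 = 5995 g.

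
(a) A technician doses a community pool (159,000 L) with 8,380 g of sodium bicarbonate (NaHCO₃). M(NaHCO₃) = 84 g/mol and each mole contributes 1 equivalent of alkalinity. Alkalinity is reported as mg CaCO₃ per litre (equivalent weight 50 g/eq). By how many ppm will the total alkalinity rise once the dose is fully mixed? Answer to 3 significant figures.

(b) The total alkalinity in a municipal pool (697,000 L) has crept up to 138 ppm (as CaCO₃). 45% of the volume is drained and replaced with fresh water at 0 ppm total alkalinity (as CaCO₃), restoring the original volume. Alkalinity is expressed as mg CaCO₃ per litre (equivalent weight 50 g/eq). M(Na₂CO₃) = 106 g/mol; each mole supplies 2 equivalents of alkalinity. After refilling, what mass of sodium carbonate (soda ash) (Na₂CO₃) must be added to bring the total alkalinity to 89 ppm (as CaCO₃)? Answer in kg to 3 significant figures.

(a) Moles of NaHCO₃: 8,380 g ÷ 84 g/mol = 99.76 mol → 99.76 eq of alkalinity.
(a) As CaCO₃: 99.76 eq × 50 g/eq = 4988 g.
(a) Rise: 4988 g / 159,000 L × 1000 = 31.37 mg/L.

(b) After draining 45% and refilling: 138 × 0.55 + 0 × 0.45 = 75.9 ppm.
(b) Deficit to target: 89 − 75.9 = 13.1 mg/L.
(b) As CaCO₃: 13.1 mg/L × 697,000 L = 9131 g; ÷ 50 g/eq ÷ 2 = 91.31 mol Na₂CO₃.
(b) Mass: 91.31 × 106 = 9679 g.

(a) 31.4 ppm; (b) 9.68 kg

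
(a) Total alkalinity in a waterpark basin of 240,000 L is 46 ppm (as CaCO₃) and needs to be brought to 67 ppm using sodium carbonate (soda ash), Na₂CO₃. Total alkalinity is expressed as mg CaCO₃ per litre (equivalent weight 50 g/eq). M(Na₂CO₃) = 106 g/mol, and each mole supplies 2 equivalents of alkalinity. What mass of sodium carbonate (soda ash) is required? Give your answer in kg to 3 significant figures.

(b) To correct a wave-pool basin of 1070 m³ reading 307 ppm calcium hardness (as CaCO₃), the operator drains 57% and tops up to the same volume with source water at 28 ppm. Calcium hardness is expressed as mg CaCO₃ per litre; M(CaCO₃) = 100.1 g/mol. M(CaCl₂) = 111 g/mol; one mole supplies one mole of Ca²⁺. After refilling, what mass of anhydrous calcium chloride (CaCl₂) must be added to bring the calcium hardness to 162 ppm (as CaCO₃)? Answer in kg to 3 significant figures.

(a) Alkalinity to add: (67 − 46) = 21 mg/L as CaCO₃ × 240,000 L = 5040 g as CaCO₃.
(a) Equivalents: 5040 g ÷ 50 g/eq = 100.8 eq.
(a) Each mole of Na₂CO₃ supplies 2 eq, so 100.8 / 2 = 50.4 mol.
(a) Mass: 50.4 mol × 106 g/mol = 5342 g.

(b) Volume: 1070 m³ = 1,070,000 L.
(b) After draining 57% and refilling: 307 × 0.43 + 28 × 0.57 = 147.97 ppm.
(b) Deficit to target: 162 − 147.97 = 14.03 mg/L.
(b) As CaCO₃: 14.03 mg/L × 1,070,000 L = 15,010 g; ÷ 100.1 = 150 mol Ca²⁺.
(b) Mass: 150 × 111 = 16,650 g.

(a) 5.34 kg; (b) 16.6 kg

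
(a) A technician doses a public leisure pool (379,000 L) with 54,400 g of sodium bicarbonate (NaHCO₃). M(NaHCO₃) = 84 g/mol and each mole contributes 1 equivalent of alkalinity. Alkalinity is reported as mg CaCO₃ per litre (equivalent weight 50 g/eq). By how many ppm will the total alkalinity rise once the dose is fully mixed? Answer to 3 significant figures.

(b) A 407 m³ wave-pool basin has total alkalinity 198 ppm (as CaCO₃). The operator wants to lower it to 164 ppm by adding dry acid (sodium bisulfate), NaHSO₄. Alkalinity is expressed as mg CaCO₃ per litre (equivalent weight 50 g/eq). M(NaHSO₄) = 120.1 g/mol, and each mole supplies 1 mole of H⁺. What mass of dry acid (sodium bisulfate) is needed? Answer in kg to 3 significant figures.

(a) Moles of NaHCO₃: 54,400 g ÷ 84 g/mol = 647.6 mol → 647.6 eq of alkalinity.
(a) As CaCO₃: 647.6 eq × 50 g/eq = 32,380 g.
(a) Rise: 32,380 g / 379,000 L × 1000 = 85.44 mg/L.

(b) Volume: 407 m³ = 407,000 L.
(b) Alkalinity to neutralize: (198 − 164) = 34 mg/L as CaCO₃ × 407,000 L = 13,840 g as CaCO₃.
(b) Equivalents of H⁺ required: 13,840 ÷ 50 g/eq = 276.8 eq = 276.8 mol NaHSO₄.
(b) Mass of NaHSO₄: 276.8 × 120.1 = 33,240 g.

(a) 85.4 ppm; (b) 33.2 kg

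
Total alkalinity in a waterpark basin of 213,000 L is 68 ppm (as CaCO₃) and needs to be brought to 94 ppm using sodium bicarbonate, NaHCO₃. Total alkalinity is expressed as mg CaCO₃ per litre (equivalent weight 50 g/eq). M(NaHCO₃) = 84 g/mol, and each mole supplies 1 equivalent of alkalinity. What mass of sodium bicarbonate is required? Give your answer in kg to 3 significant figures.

9.30 kg

Alkalinity to add: (94 − 68) = 26 mg/L as CaCO₃ × 213,000 L = 5538 g as CaCO₃.
Equivalents: 5538 g ÷ 50 g/eq = 110.8 eq.
NaHCO₃ supplies 1 eq per mole → 110.8 mol.
Mass: 110.8 mol × 84 g/mol = 9304 g.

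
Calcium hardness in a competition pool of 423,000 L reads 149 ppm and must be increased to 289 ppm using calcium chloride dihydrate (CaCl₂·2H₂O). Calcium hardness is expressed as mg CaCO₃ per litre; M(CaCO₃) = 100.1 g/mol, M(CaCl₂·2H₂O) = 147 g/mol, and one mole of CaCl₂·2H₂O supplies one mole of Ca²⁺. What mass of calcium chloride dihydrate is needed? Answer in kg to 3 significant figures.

87.0 kg

Hardness to add: (289 − 149) = 140 mg/L as CaCO₃ × 423,000 L = 59,220 g as CaCO₃.
Moles of Ca²⁺ (1 mol Ca²⁺ ≡ 1 mol CaCO₃): 59,220 / 100.1 g/mol = 591.6 mol.
Mass of CaCl₂·2H₂O: 591.6 × 147 = 86,970 g.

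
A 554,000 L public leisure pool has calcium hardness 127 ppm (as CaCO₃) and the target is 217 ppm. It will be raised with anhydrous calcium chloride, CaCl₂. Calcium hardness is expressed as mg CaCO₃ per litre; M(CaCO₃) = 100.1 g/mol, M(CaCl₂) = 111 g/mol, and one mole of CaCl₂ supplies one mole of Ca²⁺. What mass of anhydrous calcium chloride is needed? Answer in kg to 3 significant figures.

55.3 kg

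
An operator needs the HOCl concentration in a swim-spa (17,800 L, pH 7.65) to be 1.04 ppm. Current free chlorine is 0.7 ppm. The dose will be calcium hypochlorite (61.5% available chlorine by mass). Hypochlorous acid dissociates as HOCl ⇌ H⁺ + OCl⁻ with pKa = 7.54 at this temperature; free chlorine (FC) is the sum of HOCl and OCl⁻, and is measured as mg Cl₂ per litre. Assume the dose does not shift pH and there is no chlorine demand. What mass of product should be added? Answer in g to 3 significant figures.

48.6 g

[OCl⁻]/[HOCl] = 10^(pH − pKa) = 10^(7.65 − 7.54) = 1.288; fraction as HOCl = 1/(1 + 1.288) = 0.437.
Free chlorine required for 1.04 ppm HOCl: 1.04 / 0.437 = 2.38 ppm.
FC to add: 2.38 − 0.7 = 1.68 mg/L as Cl₂.
Cl₂ equivalent: 1.68 mg/L × 17,800 L = 29.9 g.
Product at 61.5% available Cl: 29.9 / 0.615 = 48.62 g.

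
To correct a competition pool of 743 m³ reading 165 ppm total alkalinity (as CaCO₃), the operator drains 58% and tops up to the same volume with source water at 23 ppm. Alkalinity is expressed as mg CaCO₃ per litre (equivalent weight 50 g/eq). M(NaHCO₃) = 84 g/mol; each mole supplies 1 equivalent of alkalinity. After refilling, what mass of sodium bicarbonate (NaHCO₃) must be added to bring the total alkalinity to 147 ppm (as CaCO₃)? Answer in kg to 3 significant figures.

80.3 kg

Volume: 743 m³ = 743,000 L.
After draining 58% and refilling: 165 × 0.42 + 23 × 0.58 = 82.64 ppm.
Deficit to target: 147 − 82.64 = 64.36 mg/L.
As CaCO₃: 64.36 mg/L × 743,000 L = 47,820 g; ÷ 50 g/eq ÷ 1 = 956.4 mol NaHCO₃.
Mass: 956.4 × 84 = 80,340 g.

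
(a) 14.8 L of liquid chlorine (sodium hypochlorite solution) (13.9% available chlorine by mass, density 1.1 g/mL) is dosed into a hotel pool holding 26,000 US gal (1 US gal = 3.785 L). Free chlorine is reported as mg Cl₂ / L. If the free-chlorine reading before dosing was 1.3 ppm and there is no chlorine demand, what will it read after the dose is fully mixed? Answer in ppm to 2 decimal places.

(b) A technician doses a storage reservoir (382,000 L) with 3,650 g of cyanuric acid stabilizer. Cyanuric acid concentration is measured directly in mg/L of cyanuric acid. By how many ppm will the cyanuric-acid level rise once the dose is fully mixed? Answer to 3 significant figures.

(a) Volume: 26,000 US gal × 3.785 L/gal = 98,410 L.
(a) Mass of solution: 14.8 L × 1000 mL/L × 1.1 g/mL = 16,280 g.
(a) Available chlorine delivered: 16,280 g × 0.139 = 2263 g as Cl₂.
(a) Concentration rise: 2263 g / 98,410 L = 22.99 mg/L = 22.99 ppm.
(a) Final FC: 1.3 + 22.99 = 24.29 ppm.

(b) Rise: 3,650 g / 382,000 L × 1000 = 9.555 mg/L.

(a) 24.29 ppm; (b) 9.55 ppm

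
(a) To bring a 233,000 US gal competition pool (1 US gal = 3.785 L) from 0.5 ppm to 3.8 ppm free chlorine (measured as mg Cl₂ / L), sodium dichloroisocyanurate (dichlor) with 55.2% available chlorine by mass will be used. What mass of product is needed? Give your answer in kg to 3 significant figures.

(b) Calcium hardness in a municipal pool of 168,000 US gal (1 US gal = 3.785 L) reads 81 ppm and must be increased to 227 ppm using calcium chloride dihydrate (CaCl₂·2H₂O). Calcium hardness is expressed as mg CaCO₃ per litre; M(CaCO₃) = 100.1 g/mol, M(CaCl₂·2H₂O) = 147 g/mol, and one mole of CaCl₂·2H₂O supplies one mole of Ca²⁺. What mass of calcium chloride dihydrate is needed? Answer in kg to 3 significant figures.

(a) Volume: 233,000 US gal × 3.785 L/gal = 881,905 L.
(a) Chlorine deficit: 3.8 − 0.5 = 3.3 ppm = 3.3 mg/L as Cl₂.
(a) Cl₂ equivalent needed: 3.3 mg/L × 881,905 L = 2,910,000 mg = 2910 g.
(a) Product at 55.2% available chlorine: 2910 / 0.552 = 5272 g.

(b) Volume: 168,000 US gal × 3.785 L/gal = 635,880 L.
(b) Hardness to add: (227 − 81) = 146 mg/L as CaCO₃ × 635,880 L = 92,840 g as CaCO₃.
(b) Moles of Ca²⁺ (1 mol Ca²⁺ ≡ 1 mol CaCO₃): 92,840 / 100.1 g/mol = 927.5 mol.
(b) Mass of CaCl₂·2H₂O: 927.5 × 147 = 136,300 g.

(a) 5.27 kg; (b) 136 kg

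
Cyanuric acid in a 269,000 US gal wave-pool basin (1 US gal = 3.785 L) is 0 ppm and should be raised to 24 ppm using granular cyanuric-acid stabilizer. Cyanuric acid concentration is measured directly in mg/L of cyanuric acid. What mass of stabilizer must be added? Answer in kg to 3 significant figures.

Volume: 269,000 US gal × 3.785 L/gal = 1,018,165 L.
CYA to add: (24 − 0) = 24 mg/L × 1,018,165 L = 24,440 g cyanuric acid.

24.4 kg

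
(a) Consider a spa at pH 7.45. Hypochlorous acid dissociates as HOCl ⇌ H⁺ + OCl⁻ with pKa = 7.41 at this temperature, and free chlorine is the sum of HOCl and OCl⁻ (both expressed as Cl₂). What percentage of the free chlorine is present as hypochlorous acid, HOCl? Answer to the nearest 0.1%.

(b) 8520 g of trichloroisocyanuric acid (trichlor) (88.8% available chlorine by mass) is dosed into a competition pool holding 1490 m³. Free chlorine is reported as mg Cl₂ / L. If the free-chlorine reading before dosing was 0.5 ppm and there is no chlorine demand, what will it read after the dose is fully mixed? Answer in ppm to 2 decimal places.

(a) 47.7%; (b) 5.58 ppm

(a) [OCl⁻]/[HOCl] = 10^(pH − pKa) = 10^(7.45 − 7.41) = 10^0.04 = 1.096.
(a) Fraction as HOCl = 1 / (1 + 1.096) = 0.477.

(b) Volume: 1490 m³ = 1,490,000 L.
(b) Available chlorine delivered: 8520 g × 0.888 = 7566 g as Cl₂.
(b) Concentration rise: 7566 g / 1,490,000 L = 5.078 mg/L = 5.08 ppm.
(b) Final FC: 0.5 + 5.08 = 5.58 ppm.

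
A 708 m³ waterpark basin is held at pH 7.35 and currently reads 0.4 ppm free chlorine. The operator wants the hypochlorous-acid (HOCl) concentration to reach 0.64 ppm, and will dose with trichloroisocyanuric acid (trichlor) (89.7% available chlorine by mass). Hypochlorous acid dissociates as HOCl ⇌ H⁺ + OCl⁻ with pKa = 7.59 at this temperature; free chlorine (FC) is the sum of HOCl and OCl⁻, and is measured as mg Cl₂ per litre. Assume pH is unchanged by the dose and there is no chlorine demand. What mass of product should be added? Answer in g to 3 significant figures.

480 g

Volume: 708 m³ = 708,000 L.
[OCl⁻]/[HOCl] = 10^(pH − pKa) = 10^(7.35 − 7.59) = 0.5754; fraction as HOCl = 1/(1 + 0.5754) = 0.6347.
Free chlorine required for 0.64 ppm HOCl: 0.64 / 0.6347 = 1.008 ppm.
FC to add: 1.008 − 0.4 = 0.6083 mg/L as Cl₂.
Cl₂ equivalent: 0.6083 mg/L × 708,000 L = 430.7 g.
Product at 89.7% available Cl: 430.7 / 0.897 = 480.1 g.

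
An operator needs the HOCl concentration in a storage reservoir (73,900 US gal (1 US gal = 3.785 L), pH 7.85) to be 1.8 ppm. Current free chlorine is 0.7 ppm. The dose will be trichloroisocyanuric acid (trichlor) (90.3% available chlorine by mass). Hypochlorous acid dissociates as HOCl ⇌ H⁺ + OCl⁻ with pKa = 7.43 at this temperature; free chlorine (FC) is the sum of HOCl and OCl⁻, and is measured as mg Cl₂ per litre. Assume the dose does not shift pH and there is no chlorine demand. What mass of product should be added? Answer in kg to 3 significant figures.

1.81 kg

Volume: 73,900 US gal × 3.785 L/gal = 279,712 L.
[OCl⁻]/[HOCl] = 10^(pH − pKa) = 10^(7.85 − 7.43) = 2.63; fraction as HOCl = 1/(1 + 2.63) = 0.2755.
Free chlorine required for 1.8 ppm HOCl: 1.8 / 0.2755 = 6.534 ppm.
FC to add: 6.534 − 0.7 = 5.834 mg/L as Cl₂.
Cl₂ equivalent: 5.834 mg/L × 279,712 L = 1632 g.
Product at 90.3% available Cl: 1632 / 0.903 = 1807 g.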